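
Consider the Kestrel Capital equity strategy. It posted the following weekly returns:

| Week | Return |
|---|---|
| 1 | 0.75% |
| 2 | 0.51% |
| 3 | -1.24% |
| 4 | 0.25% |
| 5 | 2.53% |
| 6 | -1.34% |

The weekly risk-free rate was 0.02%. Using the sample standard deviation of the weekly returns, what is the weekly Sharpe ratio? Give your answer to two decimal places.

Mean return μ = 1.460 / 6 = 0.2433%
Σ(r − μ)² = 10.2639; sample σ = √(10.2639/5) = 1.4328%
Sharpe = (μ − rf) / σ = (0.2433 − 0.02) / 1.4328 = 0.2233 / 1.4328 = 0.1558

0.16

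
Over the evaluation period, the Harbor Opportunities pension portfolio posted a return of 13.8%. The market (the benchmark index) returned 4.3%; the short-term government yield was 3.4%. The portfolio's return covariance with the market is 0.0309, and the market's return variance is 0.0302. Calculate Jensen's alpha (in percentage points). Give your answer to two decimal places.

9.48

β = Cov / Var = 0.0309 / 0.0302 = 1.0232
E[R] = Rf + β(Rm − Rf) = 3.4% + 1.0232 × (4.3% − 3.4%) = 4.3209%
α = Rp − E[R] = 13.8% − 4.3209% = 9.4791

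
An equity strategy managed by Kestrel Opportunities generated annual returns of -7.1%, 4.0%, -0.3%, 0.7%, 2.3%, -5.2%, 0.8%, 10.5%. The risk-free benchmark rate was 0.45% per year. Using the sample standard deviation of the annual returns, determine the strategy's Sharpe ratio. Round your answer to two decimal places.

r̄ = (-7.1 + 4 − 0.3 + 0.7 + 2.3 − 5.2 + 0.8 + 10.5) / 8 = 5.70 / 8 = 0.7125%
Σ(r − r̄)² = (-7.1 − 0.7125)² + (4 − 0.7125)² + (-0.3 − 0.7125)² + … = 206.1488
σ = √[206.1488 / 7] = 5.4268%
Sharpe = (r̄ − rf) / σ = (0.7125 − 0.45) / 5.4268 = 0.2625 / 5.4268 = 0.0484

0.05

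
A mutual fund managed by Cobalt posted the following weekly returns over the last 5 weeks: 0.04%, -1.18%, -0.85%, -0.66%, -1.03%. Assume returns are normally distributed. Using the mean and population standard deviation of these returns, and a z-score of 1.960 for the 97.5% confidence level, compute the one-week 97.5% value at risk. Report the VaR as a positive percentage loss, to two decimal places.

μ = (0.04 − 1.18 − 0.85 − 0.66 − 1.03) / 5 = -0.7360%
Σ(r − μ)² = (0.04 − (-0.7360))² + (-1.18 − (-0.7360))² + … = 0.9045
population σ = √(0.9045 / 5) = √0.1809 = 0.4253%
VaR = −(μ − z·σ) = −(-0.7360 − 1.960 × 0.4253) = −(-1.5696) = 1.5696%

1.57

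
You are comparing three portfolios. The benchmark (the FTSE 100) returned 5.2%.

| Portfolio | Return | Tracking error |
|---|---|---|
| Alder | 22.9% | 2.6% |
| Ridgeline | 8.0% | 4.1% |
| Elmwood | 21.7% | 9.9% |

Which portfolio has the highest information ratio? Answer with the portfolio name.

Alder: IR = (22.9% − 5.2%) / 2.6% = 6.808
Ridgeline: IR = (8.0% − 5.2%) / 4.1% = 0.683
Elmwood: IR = (21.7% − 5.2%) / 9.9% = 1.667
Highest: Alder (6.808).

Alder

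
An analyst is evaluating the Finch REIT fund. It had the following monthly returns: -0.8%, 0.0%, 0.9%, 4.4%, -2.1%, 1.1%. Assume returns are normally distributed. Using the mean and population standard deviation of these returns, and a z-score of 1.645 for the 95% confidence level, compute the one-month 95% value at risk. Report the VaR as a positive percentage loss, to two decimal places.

μ = (-0.8 + 0 + 0.9 + 4.4 − 2.1 + 1.1) / 6 = 3.50 / 6 = 0.5833%
Σ(r − μ)² = (-0.8 − 0.5833)² + (0 − 0.5833)² + (0.9 − 0.5833)² + … = 24.3883
σ = √[24.3883 / 6] = 2.0161%
VaR = −(μ − z·σ) = −(0.5833 − 1.645 × 2.0161) = −(-2.7332) = 2.7332%

2.73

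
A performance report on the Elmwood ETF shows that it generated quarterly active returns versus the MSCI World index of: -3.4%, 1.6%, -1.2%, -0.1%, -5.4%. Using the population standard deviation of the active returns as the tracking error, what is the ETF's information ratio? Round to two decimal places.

-0.69

r̄ = (-3.4 + 1.6 − 1.2 − 0.1 − 5.4) / 5 = -1.7000%
Population σ = √[Σ(r − r̄)² / 5] = √[30.2800 / 5] = √6.0560 = 2.4609%
IR = r̄ / tracking error = -1.7000 / 2.4609 = -0.6908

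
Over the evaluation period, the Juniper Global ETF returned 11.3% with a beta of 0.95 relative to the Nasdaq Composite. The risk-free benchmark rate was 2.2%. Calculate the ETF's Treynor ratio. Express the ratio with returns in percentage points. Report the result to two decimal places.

9.58

Treynor = (Rp − Rf) / β = (11.3% − 2.2%) / 0.95 = 9.10 / 0.95 = 9.5789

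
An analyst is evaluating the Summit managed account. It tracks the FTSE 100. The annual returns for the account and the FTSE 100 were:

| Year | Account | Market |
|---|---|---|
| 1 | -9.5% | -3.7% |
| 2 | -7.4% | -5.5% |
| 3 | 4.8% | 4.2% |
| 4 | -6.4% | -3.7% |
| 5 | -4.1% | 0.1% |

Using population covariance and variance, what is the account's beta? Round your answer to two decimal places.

r̄p = -4.5200%,  r̄m = -1.7200%
Cov = Σ(rp − r̄p)(rm − r̄m) / 5 = 16.0816
Var(rm) = Σ(rm − r̄m)² / 5 = 12.0976
β = Cov / Var = 16.0816 / 12.0976 = 1.3293

1.33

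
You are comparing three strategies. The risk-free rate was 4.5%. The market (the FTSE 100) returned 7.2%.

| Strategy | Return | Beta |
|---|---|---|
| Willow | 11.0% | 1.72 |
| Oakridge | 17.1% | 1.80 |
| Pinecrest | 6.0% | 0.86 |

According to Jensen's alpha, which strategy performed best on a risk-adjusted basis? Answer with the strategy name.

Willow: α = 11.0% − [4.5% + 1.72 × (7.2% − 4.5%)] = 1.856
Oakridge: α = 17.1% − [4.5% + 1.80 × (7.2% − 4.5%)] = 7.740
Pinecrest: α = 6.0% − [4.5% + 0.86 × (7.2% − 4.5%)] = -0.822
Highest: Oakridge (7.740).

Oakridge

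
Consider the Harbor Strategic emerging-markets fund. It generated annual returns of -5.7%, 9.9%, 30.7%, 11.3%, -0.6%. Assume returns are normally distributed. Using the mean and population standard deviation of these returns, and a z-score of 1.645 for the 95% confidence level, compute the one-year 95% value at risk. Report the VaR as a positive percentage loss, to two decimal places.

Mean return μ = 45.60 / 5 = 9.1200%
Population σ = √[Σ(r − μ)² / 5] = √[785.1680 / 5] = √157.0336 = 12.5313%
VaR = −(μ − z·σ) = −(9.1200 − 1.645 × 12.5313) = −(-11.4940) = 11.4940%

11.49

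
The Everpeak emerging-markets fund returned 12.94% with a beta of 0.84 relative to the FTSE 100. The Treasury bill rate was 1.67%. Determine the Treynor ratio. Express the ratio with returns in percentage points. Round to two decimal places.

13.42

Treynor = (Rp − Rf) / β = (12.94% − 1.67%) / 0.84 = 11.27 / 0.84 = 13.4167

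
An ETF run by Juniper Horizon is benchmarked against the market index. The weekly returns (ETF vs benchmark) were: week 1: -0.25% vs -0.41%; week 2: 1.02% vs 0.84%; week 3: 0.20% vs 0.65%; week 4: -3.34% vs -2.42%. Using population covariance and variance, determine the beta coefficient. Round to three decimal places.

r̄p = -0.5925%,  r̄m = -0.3350%
Cov = Σ(rp − r̄p)(rm − r̄m) / 4 = 2.0945
Var(rm) = Σ(rm − r̄m)² / 4 = 1.6759
β = Cov / Var = 2.0945 / 1.6759 = 1.2498

1.250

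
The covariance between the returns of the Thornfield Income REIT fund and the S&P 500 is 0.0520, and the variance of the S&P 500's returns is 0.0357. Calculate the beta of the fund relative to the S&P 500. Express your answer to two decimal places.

β = Cov(Rp, Rm) / Var(Rm) = 0.0520 / 0.0357 = 1.4566

1.46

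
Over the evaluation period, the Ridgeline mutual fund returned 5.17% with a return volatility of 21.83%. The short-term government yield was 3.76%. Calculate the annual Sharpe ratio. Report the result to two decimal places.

0.06

Sharpe = (Rp − Rf) / σp = (5.17% − 3.76%) / 21.83% = 1.41% / 21.83% = 0.0646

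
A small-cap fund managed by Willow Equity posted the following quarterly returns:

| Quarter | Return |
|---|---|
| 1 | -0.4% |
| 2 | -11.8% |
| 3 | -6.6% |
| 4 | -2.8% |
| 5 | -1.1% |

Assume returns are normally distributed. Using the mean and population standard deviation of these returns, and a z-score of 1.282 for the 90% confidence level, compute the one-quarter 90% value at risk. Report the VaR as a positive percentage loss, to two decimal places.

9.95

Mean return μ = -22.70 / 5 = -4.5400%
Σ(r − μ)² = (-0.4 − (-4.5400))² + (-11.8 − (-4.5400))² + … = 88.9520
population σ = √(88.9520 / 5) = √17.7904 = 4.2179%
VaR = −(μ − z·σ) = −(-4.5400 − 1.282 × 4.2179) = −(-9.9473) = 9.9473%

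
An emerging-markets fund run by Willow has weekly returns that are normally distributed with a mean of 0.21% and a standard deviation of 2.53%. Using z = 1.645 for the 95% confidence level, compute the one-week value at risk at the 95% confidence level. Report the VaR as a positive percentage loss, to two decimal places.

3.95

VaR (as % loss) = −(μ − z·σ) = −(0.21% − 1.645 × 2.53%) = −(-3.95185%) = 3.95185%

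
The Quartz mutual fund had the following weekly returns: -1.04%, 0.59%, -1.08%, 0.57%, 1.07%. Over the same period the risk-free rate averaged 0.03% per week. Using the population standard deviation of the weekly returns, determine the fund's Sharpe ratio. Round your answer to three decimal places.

-0.009

r̄ = (-1.04 + 0.59 − 1.08 + 0.57 + 1.07) / 5 = 0.0220%
Population std dev = √[4.0635 / 5] = 0.9015%
Sharpe = (r̄ − rf) / σ = (0.0220 − 0.03) / 0.9015 = -0.0080 / 0.9015 = -0.0089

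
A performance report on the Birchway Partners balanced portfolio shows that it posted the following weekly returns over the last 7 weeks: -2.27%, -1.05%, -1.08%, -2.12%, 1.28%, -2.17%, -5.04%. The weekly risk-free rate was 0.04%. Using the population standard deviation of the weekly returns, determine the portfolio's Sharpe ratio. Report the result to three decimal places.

-1.037

Mean return r̄ = -12.450 / 7 = -1.7786%
Population std dev = √[21.5219 / 7] = 1.7534%
Sharpe = (r̄ − rf) / σ = (-1.7786 − 0.04) / 1.7534 = -1.8186 / 1.7534 = -1.0372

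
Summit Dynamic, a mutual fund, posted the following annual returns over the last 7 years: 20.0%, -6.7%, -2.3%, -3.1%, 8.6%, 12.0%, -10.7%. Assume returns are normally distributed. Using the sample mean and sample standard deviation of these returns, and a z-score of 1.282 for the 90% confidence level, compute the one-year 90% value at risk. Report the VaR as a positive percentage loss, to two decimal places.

μ = (20 − 6.7 − 2.3 − 3.1 + 8.6 + 12 − 10.7) / 7 = 2.5429%
Sample σ = √[Σ(r − μ)² / 6] = √[746.9771 / 6] = √124.4962 = 11.1578%
VaR = −(μ − z·σ) = −(2.5429 − 1.282 × 11.1578) = −(-11.7614) = 11.7614%

11.76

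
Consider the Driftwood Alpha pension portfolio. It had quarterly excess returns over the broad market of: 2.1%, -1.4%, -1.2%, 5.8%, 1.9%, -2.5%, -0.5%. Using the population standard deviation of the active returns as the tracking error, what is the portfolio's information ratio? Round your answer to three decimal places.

0.227

μ = (2.1 − 1.4 − 1.2 + 5.8 + 1.9 − 2.5 − 0.5) / 7 = 4.20 / 7 = 0.6000%
Σ(r − μ)² = (2.1 − 0.6000)² + (-1.4 − 0.6000)² + (-1.2 − 0.6000)² + … = 49.0400
σ = √[49.0400 / 7] = 2.6468%
IR = μ / tracking error = 0.6000 / 2.6468 = 0.2267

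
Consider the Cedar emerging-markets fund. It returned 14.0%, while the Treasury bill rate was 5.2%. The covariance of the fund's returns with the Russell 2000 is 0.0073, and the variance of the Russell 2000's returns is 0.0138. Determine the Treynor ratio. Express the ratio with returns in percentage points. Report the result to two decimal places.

16.64

β = Cov / Var = 0.0073 / 0.0138 = 0.5290
Treynor = (Rp − Rf) / β = (14.0% − 5.2%) / 0.5290 = 8.80 / 0.5290 = 16.6352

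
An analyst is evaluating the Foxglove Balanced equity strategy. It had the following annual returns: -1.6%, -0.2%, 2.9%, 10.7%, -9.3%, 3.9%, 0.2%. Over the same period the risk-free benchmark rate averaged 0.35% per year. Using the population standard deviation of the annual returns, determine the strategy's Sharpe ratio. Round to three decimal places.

0.106

μ = (-1.6 − 0.2 + 2.9 + 10.7 − 9.3 + 3.9 + 0.2) / 7 = 0.9429%
Σ(r − μ)² = 221.0171; population σ = √(221.0171/7) = 5.6191%
Sharpe = (μ − rf) / σ = (0.9429 − 0.35) / 5.6191 = 0.5929 / 5.6191 = 0.1055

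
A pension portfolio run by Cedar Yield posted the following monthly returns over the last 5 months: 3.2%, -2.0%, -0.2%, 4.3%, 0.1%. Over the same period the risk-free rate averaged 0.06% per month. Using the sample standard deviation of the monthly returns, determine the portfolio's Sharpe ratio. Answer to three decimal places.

0.393

r̄ = (3.2 − 2 − 0.2 + 4.3 + 0.1) / 5 = 1.0800%
Σ(r − r̄)² = (3.2 − 1.0800)² + (-2 − 1.0800)² + … = 26.9480
sample σ = √(26.9480 / 4) = √6.7370 = 2.5956%
Sharpe = (r̄ − rf) / σ = (1.0800 − 0.06) / 2.5956 = 1.0200 / 2.5956 = 0.3930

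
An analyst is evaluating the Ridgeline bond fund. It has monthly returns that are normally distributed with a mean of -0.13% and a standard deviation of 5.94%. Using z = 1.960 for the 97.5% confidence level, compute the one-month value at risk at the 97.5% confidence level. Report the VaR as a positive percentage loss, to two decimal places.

VaR (as % loss) = −(μ − z·σ) = −(-0.13% − 1.960 × 5.94%) = −(-11.7724%) = 11.7724%

11.77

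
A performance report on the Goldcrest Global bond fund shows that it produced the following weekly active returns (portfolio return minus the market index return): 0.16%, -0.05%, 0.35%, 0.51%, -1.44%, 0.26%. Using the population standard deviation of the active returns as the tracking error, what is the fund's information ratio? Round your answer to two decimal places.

μ = (0.16 − 0.05 + 0.35 + 0.51 − 1.44 + 0.26) / 6 = -0.0350%
Σ(r − μ)² = (0.16 − (-0.0350))² + (-0.05 − (-0.0350))² + (0.35 − (-0.0350))² + … = 2.5446
population σ = √(2.5446 / 6) = √0.4241 = 0.6512%
IR = μ / tracking error = -0.0350 / 0.6512 = -0.0537

-0.05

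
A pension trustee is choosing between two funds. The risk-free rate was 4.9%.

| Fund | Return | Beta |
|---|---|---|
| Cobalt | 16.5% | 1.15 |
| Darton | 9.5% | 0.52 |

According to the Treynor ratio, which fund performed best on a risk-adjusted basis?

Cobalt

Cobalt: Treynor = (16.5% − 4.9%) / 1.15 = 10.087
Darton: Treynor = (9.5% − 4.9%) / 0.52 = 8.846
Highest: Cobalt (10.087).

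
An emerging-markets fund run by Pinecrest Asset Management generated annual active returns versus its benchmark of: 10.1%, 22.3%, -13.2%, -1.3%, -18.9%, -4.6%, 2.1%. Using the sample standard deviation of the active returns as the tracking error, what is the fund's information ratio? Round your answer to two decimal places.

r̄ = (10.1 + 22.3 − 13.2 − 1.3 − 18.9 − 4.6 + 2.1) / 7 = -0.5000%
Σ(r − r̄)² = 1156.2600; sample σ = √(1156.2600/6) = 13.8820%
IR = r̄ / tracking error = -0.5000 / 13.8820 = -0.0360

-0.04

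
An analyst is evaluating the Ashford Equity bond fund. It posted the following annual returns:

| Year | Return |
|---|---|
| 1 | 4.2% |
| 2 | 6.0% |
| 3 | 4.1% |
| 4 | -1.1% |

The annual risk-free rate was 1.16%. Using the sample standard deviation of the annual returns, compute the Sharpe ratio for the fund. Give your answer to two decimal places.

0.70

r̄ = (4.2 + 6 + 4.1 − 1.1) / 4 = 3.3000%
Sample std dev = √[28.1000 / 3] = 3.0605%
Sharpe = (r̄ − rf) / σ = (3.3000 − 1.16) / 3.0605 = 2.1400 / 3.0605 = 0.6992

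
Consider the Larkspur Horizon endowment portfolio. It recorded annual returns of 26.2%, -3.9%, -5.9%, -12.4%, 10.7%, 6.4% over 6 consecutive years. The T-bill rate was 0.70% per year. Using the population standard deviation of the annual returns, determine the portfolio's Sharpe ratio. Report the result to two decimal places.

Mean return r̄ = 21.10 / 6 = 3.5167%
Σ(r − r̄)² = (26.2 − 3.5167)² + (-3.9 − 3.5167)² + (-5.9 − 3.5167)² + … = 971.4683
σ = √[971.4683 / 6] = 12.7244%
Sharpe = (r̄ − rf) / σ = (3.5167 − 0.7) / 12.7244 = 2.8167 / 12.7244 = 0.2214

0.22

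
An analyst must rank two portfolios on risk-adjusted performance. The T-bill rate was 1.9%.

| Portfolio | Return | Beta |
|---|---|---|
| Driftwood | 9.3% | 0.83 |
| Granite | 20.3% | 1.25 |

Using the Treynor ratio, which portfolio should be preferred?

Driftwood: Treynor = (9.3% − 1.9%) / 0.83 = 8.916
Granite: Treynor = (20.3% − 1.9%) / 1.25 = 14.720
Highest: Granite (14.720).

Granite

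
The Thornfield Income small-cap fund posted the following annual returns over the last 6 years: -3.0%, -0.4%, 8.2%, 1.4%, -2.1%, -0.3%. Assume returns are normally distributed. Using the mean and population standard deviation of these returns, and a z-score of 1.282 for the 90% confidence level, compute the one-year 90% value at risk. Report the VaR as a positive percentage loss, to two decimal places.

r̄ = (-3 − 0.4 + 8.2 + 1.4 − 2.1 − 0.3) / 6 = 3.80 / 6 = 0.6333%
Σ(r − r̄)² = (-3 − 0.6333)² + (-0.4 − 0.6333)² + (8.2 − 0.6333)² + … = 80.4533
σ = √[80.4533 / 6] = 3.6618%
VaR = −(r̄ − z·σ) = −(0.6333 − 1.282 × 3.6618) = −(-4.0611) = 4.0611%

4.06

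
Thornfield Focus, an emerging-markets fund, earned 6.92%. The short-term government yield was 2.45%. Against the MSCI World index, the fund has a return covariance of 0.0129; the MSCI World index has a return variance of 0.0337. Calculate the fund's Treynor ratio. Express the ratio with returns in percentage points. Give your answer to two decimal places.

β = Cov / Var = 0.0129 / 0.0337 = 0.3828
Treynor = (Rp − Rf) / β = (6.92% − 2.45%) / 0.3828 = 4.47 / 0.3828 = 11.6771

11.68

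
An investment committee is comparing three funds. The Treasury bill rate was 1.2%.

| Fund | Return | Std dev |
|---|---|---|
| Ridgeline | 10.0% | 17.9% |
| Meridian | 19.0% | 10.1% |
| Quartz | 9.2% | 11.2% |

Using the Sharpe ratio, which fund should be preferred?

Meridian

Ridgeline: Sharpe ratio = (10.0% − 1.2%) / 17.9% = 0.492
Meridian: Sharpe ratio = (19.0% − 1.2%) / 10.1% = 1.762
Quartz: Sharpe ratio = (9.2% − 1.2%) / 11.2% = 0.714
Highest: Meridian (1.762).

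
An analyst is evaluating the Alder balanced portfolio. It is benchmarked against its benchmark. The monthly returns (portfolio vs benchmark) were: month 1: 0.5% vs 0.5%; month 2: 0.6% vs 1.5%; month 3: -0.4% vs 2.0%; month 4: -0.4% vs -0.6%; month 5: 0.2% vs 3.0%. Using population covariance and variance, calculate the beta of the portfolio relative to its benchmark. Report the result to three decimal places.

r̄p = 0.1000%,  r̄m = 1.2800%
Cov = Σ(rp − r̄p)(rm − r̄m) / 5 = 0.1100
Var(rm) = Σ(rm − r̄m)² / 5 = 1.5336
β = Cov / Var = 0.1100 / 1.5336 = 0.0717

0.072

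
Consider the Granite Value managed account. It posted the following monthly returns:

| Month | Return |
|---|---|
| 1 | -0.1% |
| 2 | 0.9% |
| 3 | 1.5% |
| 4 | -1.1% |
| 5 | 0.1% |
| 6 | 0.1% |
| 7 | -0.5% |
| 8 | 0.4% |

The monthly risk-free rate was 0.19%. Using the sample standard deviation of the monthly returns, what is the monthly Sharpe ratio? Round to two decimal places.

-0.03

r̄ = (-0.1 + 0.9 + 1.5 − 1.1 + 0.1 + 0.1 − 0.5 + 0.4) / 8 = 0.1625%
Sample std dev = √[4.4988 / 7] = 0.8017%
Sharpe = (r̄ − rf) / σ = (0.1625 − 0.19) / 0.8017 = -0.0275 / 0.8017 = -0.0343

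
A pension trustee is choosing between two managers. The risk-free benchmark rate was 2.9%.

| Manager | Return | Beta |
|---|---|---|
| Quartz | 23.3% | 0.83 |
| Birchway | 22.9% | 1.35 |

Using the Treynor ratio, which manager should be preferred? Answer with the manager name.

Quartz

Quartz: Treynor = (23.3% − 2.9%) / 0.83 = 24.578
Birchway: Treynor = (22.9% − 2.9%) / 1.35 = 14.815
Highest: Quartz (24.578).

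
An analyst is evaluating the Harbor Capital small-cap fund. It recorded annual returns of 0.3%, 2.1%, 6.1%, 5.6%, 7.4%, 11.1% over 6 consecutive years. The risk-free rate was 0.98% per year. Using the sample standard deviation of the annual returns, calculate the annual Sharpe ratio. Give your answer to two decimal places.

1.16

μ = (0.3 + 2.1 + 6.1 + 5.6 + 7.4 + 11.1) / 6 = 5.4333%
Sample σ = √[Σ(r − μ)² / 5] = √[73.9133 / 5] = √14.7827 = 3.8448%
Sharpe = (μ − rf) / σ = (5.4333 − 0.98) / 3.8448 = 4.4533 / 3.8448 = 1.1583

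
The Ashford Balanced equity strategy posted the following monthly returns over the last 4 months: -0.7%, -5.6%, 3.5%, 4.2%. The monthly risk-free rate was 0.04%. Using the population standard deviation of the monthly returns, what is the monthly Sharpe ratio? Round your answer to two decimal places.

Mean return r̄ = 1.40 / 4 = 0.3500%
Σ(r − r̄)² = (-0.7 − 0.3500)² + (-5.6 − 0.3500)² + (3.5 − 0.3500)² + … = 61.2500
population σ = √(61.2500 / 4) = √15.3125 = 3.9131%
Sharpe = (r̄ − rf) / σ = (0.3500 − 0.04) / 3.9131 = 0.3100 / 3.9131 = 0.0792

0.08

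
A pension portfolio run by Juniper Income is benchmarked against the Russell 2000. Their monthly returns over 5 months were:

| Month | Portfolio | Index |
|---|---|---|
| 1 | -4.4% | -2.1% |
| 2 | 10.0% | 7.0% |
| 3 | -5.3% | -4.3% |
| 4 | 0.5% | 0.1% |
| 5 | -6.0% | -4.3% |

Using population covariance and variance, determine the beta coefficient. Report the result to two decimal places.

r̄p = -1.0400%,  r̄m = -0.7200%
Cov = Σ(rp − r̄p)(rm − r̄m) / 5 = 24.8272
Var(rm) = Σ(rm − r̄m)² / 5 = 17.5616
β = Cov / Var = 24.8272 / 17.5616 = 1.4137

1.41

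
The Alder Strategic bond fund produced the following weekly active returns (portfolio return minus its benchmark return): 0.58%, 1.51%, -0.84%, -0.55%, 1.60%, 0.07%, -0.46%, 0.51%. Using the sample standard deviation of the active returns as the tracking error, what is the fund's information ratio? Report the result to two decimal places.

Mean return r̄ = 2.420 / 8 = 0.3025%
Σ(r − r̄)² = (0.58 − 0.3025)² + (1.51 − 0.3025)² + … = 5.9292
sample σ = √(5.9292 / 7) = √0.8470 = 0.9203%
IR = r̄ / tracking error = 0.3025 / 0.9203 = 0.3287

0.33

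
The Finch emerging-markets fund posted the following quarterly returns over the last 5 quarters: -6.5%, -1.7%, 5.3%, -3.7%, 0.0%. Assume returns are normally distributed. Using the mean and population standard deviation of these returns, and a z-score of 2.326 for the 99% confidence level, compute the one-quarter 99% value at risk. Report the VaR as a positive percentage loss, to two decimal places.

10.52

r̄ = (-6.5 − 1.7 + 5.3 − 3.7 + 0) / 5 = -1.3200%
Σ(r − r̄)² = (-6.5 − (-1.3200))² + (-1.7 − (-1.3200))² + (5.3 − (-1.3200))² + … = 78.2080
σ = √[78.2080 / 5] = 3.9549%
VaR = −(r̄ − z·σ) = −(-1.3200 − 2.326 × 3.9549) = −(-10.5191) = 10.5191%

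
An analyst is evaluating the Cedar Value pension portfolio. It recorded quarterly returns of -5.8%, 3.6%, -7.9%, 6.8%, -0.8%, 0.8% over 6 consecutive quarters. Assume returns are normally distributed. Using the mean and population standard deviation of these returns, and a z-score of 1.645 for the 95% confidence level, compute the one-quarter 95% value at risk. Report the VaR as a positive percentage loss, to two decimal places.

Mean return μ = -3.30 / 6 = -0.5500%
Σ(r − μ)² = (-5.8 − (-0.5500))² + (3.6 − (-0.5500))² + … = 154.7150
population σ = √(154.7150 / 6) = √25.7858 = 5.0780%
VaR = −(μ − z·σ) = −(-0.5500 − 1.645 × 5.0780) = −(-8.9033) = 8.9033%

8.90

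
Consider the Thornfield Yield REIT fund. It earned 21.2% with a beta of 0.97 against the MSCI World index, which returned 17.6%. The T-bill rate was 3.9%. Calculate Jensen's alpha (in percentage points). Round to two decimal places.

4.01

CAPM expected return = Rf + β(Rm − Rf) = 3.9% + 0.97 × (17.6% − 3.9%) = 3.9 + 0.97 × 13.70 = 17.1890%
Jensen's α = Rp − E[R] = 21.2% − 17.1890% = 4.0110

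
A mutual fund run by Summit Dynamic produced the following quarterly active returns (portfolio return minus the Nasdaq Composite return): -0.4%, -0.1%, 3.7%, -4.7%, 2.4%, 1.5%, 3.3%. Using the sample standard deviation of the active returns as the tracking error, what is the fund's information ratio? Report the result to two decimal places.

μ = (-0.4 − 0.1 + 3.7 − 4.7 + 2.4 + 1.5 + 3.3) / 7 = 5.70 / 7 = 0.8143%
Sample σ = √[Σ(r − μ)² / 6] = √[50.2086 / 6] = √8.3681 = 2.8928%
IR = μ / tracking error = 0.8143 / 2.8928 = 0.2815

0.28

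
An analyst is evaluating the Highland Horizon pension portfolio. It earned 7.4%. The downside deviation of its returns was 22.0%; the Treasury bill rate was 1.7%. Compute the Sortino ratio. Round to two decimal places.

0.26

Sortino = (Rp − Rf) / σd = (7.4% − 1.7%) / 22.0% = 5.70% / 22.0% = 0.2591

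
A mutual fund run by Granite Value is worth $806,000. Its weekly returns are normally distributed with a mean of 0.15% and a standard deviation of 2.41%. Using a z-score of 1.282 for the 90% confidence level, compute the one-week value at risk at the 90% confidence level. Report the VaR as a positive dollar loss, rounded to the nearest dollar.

Return at the 90% tail: μ − z·σ = 0.15% − 1.282 × 2.41% = 0.15 − 3.08962 = -2.93962%
VaR = −(-2.93962%) × $806,000 = 2.93962% × $806,000 = $23,693

$23,693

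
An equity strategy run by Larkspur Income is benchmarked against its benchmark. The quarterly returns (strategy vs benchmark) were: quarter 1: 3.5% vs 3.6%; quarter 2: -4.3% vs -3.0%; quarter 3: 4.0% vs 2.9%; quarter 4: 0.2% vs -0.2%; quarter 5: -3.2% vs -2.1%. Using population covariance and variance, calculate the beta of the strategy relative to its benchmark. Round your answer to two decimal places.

r̄p = 0.0400%,  r̄m = 0.2400%
Cov = Σ(rp − r̄p)(rm − r̄m) / 5 = 8.7464
Var(rm) = Σ(rm − r̄m)² / 5 = 6.9064
β = Cov / Var = 8.7464 / 6.9064 = 1.2664

1.27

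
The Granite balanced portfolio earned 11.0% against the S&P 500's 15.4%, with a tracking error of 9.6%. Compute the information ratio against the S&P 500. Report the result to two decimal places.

-0.46

IR = (Rp − Rb) / TE = (11.0% − 15.4%) / 9.6% = -4.40% / 9.6% = -0.4583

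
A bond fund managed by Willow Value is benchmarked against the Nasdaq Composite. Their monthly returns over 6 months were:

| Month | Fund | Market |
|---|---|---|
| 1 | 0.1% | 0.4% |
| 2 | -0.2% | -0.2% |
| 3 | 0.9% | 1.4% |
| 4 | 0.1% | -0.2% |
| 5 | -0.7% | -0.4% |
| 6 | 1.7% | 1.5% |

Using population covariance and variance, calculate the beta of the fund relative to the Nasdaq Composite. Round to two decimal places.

0.94

r̄p = 0.3167%,  r̄m = 0.4167%
Cov = Σ(rp − r̄p)(rm − r̄m) / 6 = 0.5597
Var(rm) = Σ(rm − r̄m)² / 6 = 0.5947
β = Cov / Var = 0.5597 / 0.5947 = 0.9411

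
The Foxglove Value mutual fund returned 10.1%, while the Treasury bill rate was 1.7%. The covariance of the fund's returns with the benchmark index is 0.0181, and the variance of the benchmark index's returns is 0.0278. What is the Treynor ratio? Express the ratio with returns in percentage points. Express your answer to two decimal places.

12.90

β = Cov / Var = 0.0181 / 0.0278 = 0.6511
Treynor = (Rp − Rf) / β = (10.1% − 1.7%) / 0.6511 = 8.40 / 0.6511 = 12.9012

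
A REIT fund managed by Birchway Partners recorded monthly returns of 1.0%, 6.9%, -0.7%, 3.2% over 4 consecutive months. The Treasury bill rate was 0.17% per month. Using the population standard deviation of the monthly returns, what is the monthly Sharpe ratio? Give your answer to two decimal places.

r̄ = (1 + 6.9 − 0.7 + 3.2) / 4 = 2.6000%
Population σ = √[Σ(r − r̄)² / 4] = √[32.3000 / 4] = √8.0750 = 2.8417%
Sharpe = (r̄ − rf) / σ = (2.6000 − 0.17) / 2.8417 = 2.4300 / 2.8417 = 0.8551

0.86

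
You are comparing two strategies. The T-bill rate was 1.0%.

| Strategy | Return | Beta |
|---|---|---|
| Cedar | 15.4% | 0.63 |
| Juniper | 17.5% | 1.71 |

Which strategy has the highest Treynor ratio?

Cedar: Treynor = (15.4% − 1.0%) / 0.63 = 22.857
Juniper: Treynor = (17.5% − 1.0%) / 1.71 = 9.649
Highest: Cedar (22.857).

Cedar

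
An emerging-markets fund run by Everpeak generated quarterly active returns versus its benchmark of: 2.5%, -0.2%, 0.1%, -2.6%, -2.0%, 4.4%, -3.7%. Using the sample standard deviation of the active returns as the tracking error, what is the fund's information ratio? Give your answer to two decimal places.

μ = (2.5 − 0.2 + 0.1 − 2.6 − 2 + 4.4 − 3.7) / 7 = -1.50 / 7 = -0.2143%
Sample σ = √[Σ(r − μ)² / 6] = √[49.7886 / 6] = √8.2981 = 2.8806%
IR = μ / tracking error = -0.2143 / 2.8806 = -0.0744

-0.07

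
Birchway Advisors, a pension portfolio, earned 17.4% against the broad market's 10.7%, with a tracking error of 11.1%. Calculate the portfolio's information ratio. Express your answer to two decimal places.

IR = (Rp − Rb) / TE = (17.4% − 10.7%) / 11.1% = 6.70% / 11.1% = 0.6036

0.60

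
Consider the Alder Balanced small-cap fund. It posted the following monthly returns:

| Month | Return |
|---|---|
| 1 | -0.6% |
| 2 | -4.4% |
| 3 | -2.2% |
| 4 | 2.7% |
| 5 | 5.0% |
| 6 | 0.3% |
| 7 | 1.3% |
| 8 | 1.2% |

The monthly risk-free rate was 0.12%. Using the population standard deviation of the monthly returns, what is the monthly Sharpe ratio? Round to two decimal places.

r̄ = (-0.6 − 4.4 − 2.2 + 2.7 + 5 + 0.3 + 1.3 + 1.2) / 8 = 0.4125%
Population std dev = √[58.7088 / 8] = 2.7090%
Sharpe = (r̄ − rf) / σ = (0.4125 − 0.12) / 2.7090 = 0.2925 / 2.7090 = 0.1080

0.11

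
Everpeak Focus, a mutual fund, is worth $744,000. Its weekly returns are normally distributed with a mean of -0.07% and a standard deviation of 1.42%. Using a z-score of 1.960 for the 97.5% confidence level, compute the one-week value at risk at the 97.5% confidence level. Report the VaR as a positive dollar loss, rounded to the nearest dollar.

Return at the 97.5% tail: μ − z·σ = -0.07% − 1.960 × 1.42% = -0.07 − 2.7832 = -2.8532%
VaR = −(-2.8532%) × $744,000 = 2.8532% × $744,000 = $21,228

$21,228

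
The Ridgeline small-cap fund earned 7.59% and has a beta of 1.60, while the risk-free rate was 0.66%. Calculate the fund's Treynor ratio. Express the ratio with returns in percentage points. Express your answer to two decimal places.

Treynor = (Rp − Rf) / β = (7.59% − 0.66%) / 1.60 = 6.93 / 1.60 = 4.3313

4.33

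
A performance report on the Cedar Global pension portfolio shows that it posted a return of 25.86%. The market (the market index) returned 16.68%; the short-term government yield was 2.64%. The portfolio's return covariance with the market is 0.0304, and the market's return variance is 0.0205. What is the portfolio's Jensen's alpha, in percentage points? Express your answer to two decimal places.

β = Cov / Var = 0.0304 / 0.0205 = 1.4829
E[R] = Rf + β(Rm − Rf) = 2.64% + 1.4829 × (16.68% − 2.64%) = 23.4599%
α = Rp − E[R] = 25.86% − 23.4599% = 2.4001

2.40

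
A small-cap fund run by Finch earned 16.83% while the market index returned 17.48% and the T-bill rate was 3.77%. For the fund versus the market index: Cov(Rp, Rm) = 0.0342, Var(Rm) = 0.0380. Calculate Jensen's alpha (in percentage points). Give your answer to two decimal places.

β = Cov / Var = 0.0342 / 0.0380 = 0.9000
E[R] = Rf + β(Rm − Rf) = 3.77% + 0.9000 × (17.48% − 3.77%) = 16.1090%
α = Rp − E[R] = 16.83% − 16.1090% = 0.7210

0.72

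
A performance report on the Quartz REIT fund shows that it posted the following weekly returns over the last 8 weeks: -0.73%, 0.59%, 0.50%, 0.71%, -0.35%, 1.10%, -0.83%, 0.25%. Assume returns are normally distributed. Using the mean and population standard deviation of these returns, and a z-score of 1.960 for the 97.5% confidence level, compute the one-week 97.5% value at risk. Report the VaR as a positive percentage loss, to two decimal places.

Mean return μ = 1.240 / 8 = 0.1550%
Σ(r − μ)² = (-0.73 − 0.1550)² + (0.59 − 0.1550)² + (0.5 − 0.1550)² + … = 3.5268
population σ = √(3.5268 / 8) = √0.4409 = 0.6640%
VaR = −(μ − z·σ) = −(0.1550 − 1.960 × 0.6640) = −(-1.1464) = 1.1464%

1.15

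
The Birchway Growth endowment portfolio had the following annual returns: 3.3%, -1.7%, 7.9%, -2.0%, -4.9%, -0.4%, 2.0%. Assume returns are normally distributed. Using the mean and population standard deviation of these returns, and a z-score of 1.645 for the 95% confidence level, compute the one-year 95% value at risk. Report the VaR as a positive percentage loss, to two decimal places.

5.80

Mean return r̄ = 4.20 / 7 = 0.6000%
Σ(r − r̄)² = (3.3 − 0.6000)² + (-1.7 − 0.6000)² + … = 105.8400
population σ = √(105.8400 / 7) = √15.1200 = 3.8884%
VaR = −(r̄ − z·σ) = −(0.6000 − 1.645 × 3.8884) = −(-5.7964) = 5.7964%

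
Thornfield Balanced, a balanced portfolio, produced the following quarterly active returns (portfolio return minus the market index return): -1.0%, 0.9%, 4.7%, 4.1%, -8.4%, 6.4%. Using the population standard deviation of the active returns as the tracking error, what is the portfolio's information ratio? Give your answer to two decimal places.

μ = (-1 + 0.9 + 4.7 + 4.1 − 8.4 + 6.4) / 6 = 6.70 / 6 = 1.1167%
Population std dev = √[144.7483 / 6] = 4.9117%
IR = μ / tracking error = 1.1167 / 4.9117 = 0.2274

0.23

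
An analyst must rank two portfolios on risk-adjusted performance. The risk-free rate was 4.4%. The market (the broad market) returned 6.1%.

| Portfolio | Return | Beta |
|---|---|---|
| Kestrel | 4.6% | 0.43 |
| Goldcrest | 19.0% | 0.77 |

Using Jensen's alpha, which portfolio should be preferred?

Goldcrest

Kestrel: α = 4.6% − [4.4% + 0.43 × (6.1% − 4.4%)] = -0.531
Goldcrest: α = 19.0% − [4.4% + 0.77 × (6.1% − 4.4%)] = 13.291
Highest: Goldcrest (13.291).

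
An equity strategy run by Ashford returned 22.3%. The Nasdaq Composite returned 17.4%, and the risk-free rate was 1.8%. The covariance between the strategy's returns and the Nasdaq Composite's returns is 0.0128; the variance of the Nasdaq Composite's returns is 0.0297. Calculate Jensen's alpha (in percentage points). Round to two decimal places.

β = Cov / Var = 0.0128 / 0.0297 = 0.4310
E[R] = Rf + β(Rm − Rf) = 1.8% + 0.4310 × (17.4% − 1.8%) = 8.5236%
α = Rp − E[R] = 22.3% − 8.5236% = 13.7764

13.78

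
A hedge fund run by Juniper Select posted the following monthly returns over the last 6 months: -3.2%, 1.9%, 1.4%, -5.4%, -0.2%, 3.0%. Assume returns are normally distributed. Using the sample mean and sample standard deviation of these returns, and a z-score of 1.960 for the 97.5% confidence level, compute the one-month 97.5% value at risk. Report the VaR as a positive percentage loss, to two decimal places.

r̄ = (-3.2 + 1.9 + 1.4 − 5.4 − 0.2 + 3) / 6 = -2.50 / 6 = -0.4167%
Σ(r − r̄)² = 52.9683; sample σ = √(52.9683/5) = 3.2548%
VaR = −(r̄ − z·σ) = −(-0.4167 − 1.960 × 3.2548) = −(-6.7961) = 6.7961%

6.80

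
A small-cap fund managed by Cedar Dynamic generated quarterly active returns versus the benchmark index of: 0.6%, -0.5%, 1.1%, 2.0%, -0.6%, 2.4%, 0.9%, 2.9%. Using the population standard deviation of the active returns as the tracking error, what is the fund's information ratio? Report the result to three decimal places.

0.918

r̄ = (0.6 − 0.5 + 1.1 + 2 − 0.6 + 2.4 + 0.9 + 2.9) / 8 = 1.1000%
Σ(r − r̄)² = (0.6 − 1.1000)² + (-0.5 − 1.1000)² + … = 11.4800
population σ = √(11.4800 / 8) = √1.4350 = 1.1979%
IR = r̄ / tracking error = 1.1000 / 1.1979 = 0.9183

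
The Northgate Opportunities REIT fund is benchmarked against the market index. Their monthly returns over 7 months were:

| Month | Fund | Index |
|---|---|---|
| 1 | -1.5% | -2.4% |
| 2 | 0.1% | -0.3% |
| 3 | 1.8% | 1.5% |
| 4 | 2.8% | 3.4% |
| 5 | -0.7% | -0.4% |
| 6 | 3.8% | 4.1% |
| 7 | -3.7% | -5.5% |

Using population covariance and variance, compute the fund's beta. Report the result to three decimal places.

0.776

r̄p = 0.3714%,  r̄m = 0.0571%
Cov = Σ(rp − r̄p)(rm − r̄m) / 7 = 7.4073
Var(rm) = Σ(rm − r̄m)² / 7 = 9.5510
β = Cov / Var = 7.4073 / 9.5510 = 0.7756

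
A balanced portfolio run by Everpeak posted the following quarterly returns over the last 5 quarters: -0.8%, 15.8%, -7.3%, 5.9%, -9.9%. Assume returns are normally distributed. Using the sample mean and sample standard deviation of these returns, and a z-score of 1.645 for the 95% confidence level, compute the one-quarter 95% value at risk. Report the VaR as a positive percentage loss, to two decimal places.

16.39

μ = (-0.8 + 15.8 − 7.3 + 5.9 − 9.9) / 5 = 3.70 / 5 = 0.7400%
Sample σ = √[Σ(r − μ)² / 4] = √[433.6520 / 4] = √108.4130 = 10.4122%
VaR = −(μ − z·σ) = −(0.7400 − 1.645 × 10.4122) = −(-16.3881) = 16.3881%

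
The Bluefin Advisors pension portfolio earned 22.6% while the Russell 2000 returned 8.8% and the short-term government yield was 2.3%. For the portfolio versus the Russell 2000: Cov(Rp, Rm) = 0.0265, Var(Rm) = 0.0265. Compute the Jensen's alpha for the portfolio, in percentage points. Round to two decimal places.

β = Cov / Var = 0.0265 / 0.0265 = 1.0000
E[R] = Rf + β(Rm − Rf) = 2.3% + 1.0000 × (8.8% − 2.3%) = 8.8000%
α = Rp − E[R] = 22.6% − 8.8000% = 13.8000

13.80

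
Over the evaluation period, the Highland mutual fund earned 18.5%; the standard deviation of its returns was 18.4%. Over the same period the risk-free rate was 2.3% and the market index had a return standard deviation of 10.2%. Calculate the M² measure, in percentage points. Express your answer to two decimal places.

11.28

Sharpe = (Rp − Rf) / σp = (18.5% − 2.3%) / 18.4% = 0.8804
M² = Rf + Sharpe × σm = 2.3% + 0.8804 × 10.2% = 11.2801%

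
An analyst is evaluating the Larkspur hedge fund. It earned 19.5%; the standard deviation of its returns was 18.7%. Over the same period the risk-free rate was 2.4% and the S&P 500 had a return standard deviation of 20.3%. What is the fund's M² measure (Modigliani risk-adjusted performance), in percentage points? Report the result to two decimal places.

Sharpe = (Rp − Rf) / σp = (19.5% − 2.4%) / 18.7% = 0.9144
M² = Rf + Sharpe × σm = 2.4% + 0.9144 × 20.3% = 20.9623%

20.96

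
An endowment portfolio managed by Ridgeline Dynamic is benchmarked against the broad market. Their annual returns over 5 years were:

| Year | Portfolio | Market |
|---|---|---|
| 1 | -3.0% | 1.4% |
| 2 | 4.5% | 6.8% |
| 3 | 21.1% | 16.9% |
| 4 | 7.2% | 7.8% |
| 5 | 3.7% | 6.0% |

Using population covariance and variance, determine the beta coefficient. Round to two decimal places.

r̄p = 6.7000%,  r̄m = 7.7800%
Cov = Σ(rp − r̄p)(rm − r̄m) / 5 = 40.1440
Var(rm) = Σ(rm − r̄m)² / 5 = 25.6016
β = Cov / Var = 40.1440 / 25.6016 = 1.5680

1.57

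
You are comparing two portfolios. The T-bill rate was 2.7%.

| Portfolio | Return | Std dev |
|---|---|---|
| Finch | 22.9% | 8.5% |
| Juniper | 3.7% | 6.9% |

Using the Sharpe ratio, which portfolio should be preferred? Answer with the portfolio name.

Finch: Sharpe ratio = (22.9% − 2.7%) / 8.5% = 2.376
Juniper: Sharpe ratio = (3.7% − 2.7%) / 6.9% = 0.145
Highest: Finch (2.376).

Finch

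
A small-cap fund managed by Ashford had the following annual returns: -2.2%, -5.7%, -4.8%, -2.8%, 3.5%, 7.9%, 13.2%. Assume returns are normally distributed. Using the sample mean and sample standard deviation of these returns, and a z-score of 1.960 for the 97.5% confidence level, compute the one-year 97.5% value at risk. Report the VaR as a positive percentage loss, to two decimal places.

r̄ = (-2.2 − 5.7 − 4.8 − 2.8 + 3.5 + 7.9 + 13.2) / 7 = 9.10 / 7 = 1.3000%
Sample σ = √[Σ(r − r̄)² / 6] = √[305.2800 / 6] = √50.8800 = 7.1330%
VaR = −(r̄ − z·σ) = −(1.3000 − 1.960 × 7.1330) = −(-12.6807) = 12.6807%

12.68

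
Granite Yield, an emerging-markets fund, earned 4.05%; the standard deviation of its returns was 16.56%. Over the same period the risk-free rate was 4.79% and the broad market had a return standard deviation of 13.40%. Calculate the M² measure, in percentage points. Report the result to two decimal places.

Sharpe = (Rp − Rf) / σp = (4.05% − 4.79%) / 16.56% = -0.0447
M² = Rf + Sharpe × σm = 4.79% + -0.0447 × 13.40% = 4.1910%

4.19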